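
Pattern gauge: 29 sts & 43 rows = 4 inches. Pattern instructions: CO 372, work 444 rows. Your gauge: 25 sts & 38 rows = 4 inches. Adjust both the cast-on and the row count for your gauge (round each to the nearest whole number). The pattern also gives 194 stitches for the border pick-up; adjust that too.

Cast on 321 stitches; work 392 rows; border pick-up 167 stitches.

Stitches: 372 × 25/29 = 320.69 → 321.
Rows: 444 × 38/43 = 392.37 → 392.
border pick-up: 194 × 25/29 = 167.24 → 167.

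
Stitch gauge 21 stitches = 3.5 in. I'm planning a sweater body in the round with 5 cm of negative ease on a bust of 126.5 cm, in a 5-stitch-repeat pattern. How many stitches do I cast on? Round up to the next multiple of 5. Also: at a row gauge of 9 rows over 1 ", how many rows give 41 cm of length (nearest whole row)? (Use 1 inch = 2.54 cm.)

Finished = 126.5 − 5 = 121.5 cm.
121.5 cm × 1/2.54 = 47.83 inches.
21/3.5 = 6 sts per in; 47.83 × 6 = 287.01 sts.
Next multiple of 5 → 290.
41 cm = 16.14 inches; × 9 = 145.28 → 145 rows.

Cast on 290 stitches; work 145 rows.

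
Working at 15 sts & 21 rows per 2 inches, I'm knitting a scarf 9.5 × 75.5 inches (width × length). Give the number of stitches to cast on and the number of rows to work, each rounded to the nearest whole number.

Stitch gauge = 15/2 = 7.5 sts/in; 9.5 × 7.5 = 71.25 → 71 sts.
Row gauge = 21/2 = 10.5 rows/in; 75.5 × 10.5 = 792.75 → 793 rows.

Cast on 71 stitches and work 793 rows.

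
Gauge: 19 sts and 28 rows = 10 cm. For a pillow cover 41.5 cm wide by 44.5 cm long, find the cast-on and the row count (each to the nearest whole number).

Stitch gauge = 19/10 = 1.9 sts/cm; 41.5 × 1.9 = 78.85 → 79 sts.
Row gauge = 28/10 = 2.8 rows/cm; 44.5 × 2.8 = 124.60 → 125 rows.

Cast on 79 stitches and work 125 rows.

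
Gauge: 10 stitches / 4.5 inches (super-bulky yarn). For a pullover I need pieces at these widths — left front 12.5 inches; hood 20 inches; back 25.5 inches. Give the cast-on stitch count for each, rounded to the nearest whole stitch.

left front 28; hood 44; back 57.

Rate = 10/4.5 = 2.222 sts per in.
left front: 12.5 × 2.222 = 27.78 → 28.
hood: 20 × 2.222 = 44.44 → 44.
back: 25.5 × 2.222 = 56.67 → 57.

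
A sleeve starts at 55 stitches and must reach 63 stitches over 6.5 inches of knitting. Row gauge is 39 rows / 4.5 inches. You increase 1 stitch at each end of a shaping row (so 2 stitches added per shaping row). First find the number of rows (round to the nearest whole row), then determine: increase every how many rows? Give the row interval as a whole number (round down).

Increase every 14th row.

Rows = 6.5 × 8.667 = 56.3 → 56 rows.
Stitches to add: 8 → 4 shaping rows (at 2 st each).
56 / 4 = 14.00 → every 14 rows.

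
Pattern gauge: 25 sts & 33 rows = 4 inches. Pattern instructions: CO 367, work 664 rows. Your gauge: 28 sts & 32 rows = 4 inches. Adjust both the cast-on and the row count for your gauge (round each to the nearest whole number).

Cast on 411 stitches; work 644 rows.

Stitches: 367 × 28/25 = 411.04 → 411.
Rows: 664 × 32/33 = 643.88 → 644.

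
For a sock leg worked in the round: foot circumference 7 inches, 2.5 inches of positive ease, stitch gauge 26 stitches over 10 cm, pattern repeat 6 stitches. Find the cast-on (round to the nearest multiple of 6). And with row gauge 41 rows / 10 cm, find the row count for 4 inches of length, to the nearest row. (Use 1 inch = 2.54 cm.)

Finished = 7 + 2.5 = 9.5 inches.
9.5 inches × 2.54 = 24.13 cm.
26/10 = 2.6 sts per cm; 24.13 × 2.6 = 62.74 sts.
Nearest multiple of 6 → 60.
4 inches = 10.16 cm; × 4.1 = 41.66 → 42 rows.

Cast on 60 stitches; work 42 rows.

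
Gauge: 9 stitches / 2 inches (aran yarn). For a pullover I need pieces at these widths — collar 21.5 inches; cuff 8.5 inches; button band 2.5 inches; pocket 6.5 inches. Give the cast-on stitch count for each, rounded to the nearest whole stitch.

collar 97; cuff 38; button band 11; pocket 29.

Rate = 9/2 = 4.5 sts per in.
collar: 21.5 × 4.5 = 96.75 → 97.
cuff: 8.5 × 4.5 = 38.25 → 38.
button band: 2.5 × 4.5 = 11.25 → 11.
pocket: 6.5 × 4.5 = 29.25 → 29.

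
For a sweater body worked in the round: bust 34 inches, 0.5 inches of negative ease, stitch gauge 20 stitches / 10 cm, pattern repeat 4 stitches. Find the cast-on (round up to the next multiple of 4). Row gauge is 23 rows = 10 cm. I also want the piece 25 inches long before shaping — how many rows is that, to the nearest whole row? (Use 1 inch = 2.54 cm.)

Finished = 34 − 0.5 = 33.5 inches.
33.5 inches × 2.54 = 85.09 cm.
20/10 = 2 sts per cm; 85.09 × 2 = 170.18 sts.
Next multiple of 4 → 172.
25 inches = 63.50 cm; × 2.3 = 146.05 → 146 rows.

Cast on 172 stitches; work 146 rows.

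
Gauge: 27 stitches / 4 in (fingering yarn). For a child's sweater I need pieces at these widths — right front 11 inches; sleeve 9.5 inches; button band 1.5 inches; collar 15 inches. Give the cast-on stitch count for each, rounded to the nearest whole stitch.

right front 74; sleeve 64; button band 10; collar 101.

Rate = 27/4 = 6.75 sts per in.
right front: 11 × 6.75 = 74.25 → 74.
sleeve: 9.5 × 6.75 = 64.12 → 64.
button band: 1.5 × 6.75 = 10.12 → 10.
collar: 15 × 6.75 = 101.25 → 101.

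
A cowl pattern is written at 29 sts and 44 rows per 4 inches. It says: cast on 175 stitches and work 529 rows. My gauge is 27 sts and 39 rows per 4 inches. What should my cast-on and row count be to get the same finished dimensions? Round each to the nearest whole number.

Cast on 163 stitches; work 469 rows.

Stitches: 175 × 27/29 = 162.93 → 163.
Rows: 529 × 39/44 = 468.89 → 469.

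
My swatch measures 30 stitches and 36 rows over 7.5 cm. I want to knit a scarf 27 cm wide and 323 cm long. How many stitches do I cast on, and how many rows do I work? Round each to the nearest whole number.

Cast on 108 stitches and work 1550 rows.

Stitch gauge = 30/7.5 = 4 sts/cm; 27 × 4 = 108.00 → 108 sts.
Row gauge = 36/7.5 = 4.8 rows/cm; 323 × 4.8 = 1550.40 → 1550 rows.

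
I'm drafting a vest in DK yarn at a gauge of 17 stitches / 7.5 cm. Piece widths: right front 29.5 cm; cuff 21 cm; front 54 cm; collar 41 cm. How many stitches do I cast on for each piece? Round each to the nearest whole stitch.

right front 67; cuff 48; front 122; collar 93.

Rate = 17/7.5 = 2.267 sts per cm.
right front: 29.5 × 2.267 = 66.87 → 67.
cuff: 21 × 2.267 = 47.60 → 48.
front: 54 × 2.267 = 122.40 → 122.
collar: 41 × 2.267 = 92.93 → 93.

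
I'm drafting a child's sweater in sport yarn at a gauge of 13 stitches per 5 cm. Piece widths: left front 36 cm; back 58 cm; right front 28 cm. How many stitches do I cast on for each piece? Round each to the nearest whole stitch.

left front 94; back 151; right front 73.

Rate = 13/5 = 2.6 sts per cm.
left front: 36 × 2.6 = 93.60 → 94.
back: 58 × 2.6 = 150.80 → 151.
right front: 28 × 2.6 = 72.80 → 73.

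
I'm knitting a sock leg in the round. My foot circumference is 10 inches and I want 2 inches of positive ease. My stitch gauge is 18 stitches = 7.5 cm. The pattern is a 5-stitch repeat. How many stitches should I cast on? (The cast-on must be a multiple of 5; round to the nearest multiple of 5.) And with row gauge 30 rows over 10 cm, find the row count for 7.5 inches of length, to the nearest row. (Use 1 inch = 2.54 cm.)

Cast on 75 stitches; work 57 rows.

Finished = 10 + 2 = 12 inches.
12 inches × 2.54 = 30.48 cm.
18/7.5 = 2.4 sts per cm; 30.48 × 2.4 = 73.15 sts.
Nearest multiple of 5 → 75.
7.5 inches = 19.05 cm; × 3 = 57.15 → 57 rows.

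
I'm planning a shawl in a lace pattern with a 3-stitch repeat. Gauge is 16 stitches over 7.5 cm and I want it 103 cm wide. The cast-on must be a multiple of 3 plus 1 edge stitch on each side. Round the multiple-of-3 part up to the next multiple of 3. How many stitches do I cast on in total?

Cast on 221 stitches.

16 / 7.5 = 2.133 sts per cm.
103 × 2.133 = 219.73 sts.
Less 2 edge sts → 217.73 for the repeat.
Next multiple of 3: 219.
Add back 2 edge sts → 221.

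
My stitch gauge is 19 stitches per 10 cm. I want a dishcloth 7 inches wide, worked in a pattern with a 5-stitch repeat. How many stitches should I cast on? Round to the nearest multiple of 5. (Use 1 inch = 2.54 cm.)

Cast on 35 stitches.

7 in = 7 × 2.54 = 17.78 cm.
19 / 10 = 1.9 sts/cm.
17.78 × 1.9 = 33.78 sts.
→ 35.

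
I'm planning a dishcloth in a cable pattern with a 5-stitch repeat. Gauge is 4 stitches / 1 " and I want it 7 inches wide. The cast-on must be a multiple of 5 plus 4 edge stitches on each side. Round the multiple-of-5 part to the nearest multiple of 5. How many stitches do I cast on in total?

4 / 1 = 4 sts per inch.
7 × 4 = 28.00 sts.
Less 8 edge sts → 20.00 for the repeat.
Nearest multiple of 5: 20.
Add back 8 edge sts → 28.

CO 28 sts.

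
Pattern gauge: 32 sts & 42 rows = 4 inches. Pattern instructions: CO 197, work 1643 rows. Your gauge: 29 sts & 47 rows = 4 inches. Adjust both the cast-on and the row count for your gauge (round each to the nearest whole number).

Cast on 179 stitches; work 1839 rows.

Stitches: 197 × 29/32 = 178.53 → 179.
Rows: 1643 × 47/42 = 1838.60 → 1839.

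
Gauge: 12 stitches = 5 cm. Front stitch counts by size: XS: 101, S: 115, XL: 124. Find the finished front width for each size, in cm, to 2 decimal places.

12/5 = 2.4 sts per cm.
XS: 101 / 2.4 = 42.083 → 42.08 cm.
S: 115 / 2.4 = 47.917 → 47.92 cm.
XL: 124 / 2.4 = 51.667 → 51.67 cm.

XS 42.08 cm; S 47.92 cm; XL 51.67 cm.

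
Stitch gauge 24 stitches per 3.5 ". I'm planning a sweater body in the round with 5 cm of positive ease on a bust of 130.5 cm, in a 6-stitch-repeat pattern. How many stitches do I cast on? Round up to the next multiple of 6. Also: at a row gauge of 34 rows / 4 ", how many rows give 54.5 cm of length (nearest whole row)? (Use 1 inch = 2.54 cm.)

Cast on 366 stitches; work 182 rows.

Finished = 130.5 + 5 = 135.5 cm.
135.5 cm × 1/2.54 = 53.35 inches.
24/3.5 = 6.857 sts per in; 53.35 × 6.857 = 365.80 sts.
Next multiple of 6 → 366.
54.5 cm = 21.46 inches; × 8.5 = 182.38 → 182 rows.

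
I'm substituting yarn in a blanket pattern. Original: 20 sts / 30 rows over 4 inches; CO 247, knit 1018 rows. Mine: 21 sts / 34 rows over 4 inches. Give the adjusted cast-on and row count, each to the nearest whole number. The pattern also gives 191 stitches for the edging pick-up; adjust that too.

Cast on 259 stitches; work 1154 rows; edging pick-up 201 stitches.

Stitches: 247 × 21/20 = 259.35 → 259.
Rows: 1018 × 34/30 = 1153.73 → 1154.
edging pick-up: 191 × 21/20 = 200.55 → 201.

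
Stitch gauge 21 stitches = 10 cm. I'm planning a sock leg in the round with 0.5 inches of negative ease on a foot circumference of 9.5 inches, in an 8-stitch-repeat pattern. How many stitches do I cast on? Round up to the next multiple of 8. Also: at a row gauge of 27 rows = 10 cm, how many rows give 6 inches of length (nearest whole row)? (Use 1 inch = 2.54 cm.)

Cast on 56 stitches; work 41 rows.

Finished = 9.5 − 0.5 = 9 inches.
9 inches × 2.54 = 22.86 cm.
21/10 = 2.1 sts per cm; 22.86 × 2.1 = 48.01 sts.
Next multiple of 8 → 56.
6 inches = 15.24 cm; × 2.7 = 41.15 → 41 rows.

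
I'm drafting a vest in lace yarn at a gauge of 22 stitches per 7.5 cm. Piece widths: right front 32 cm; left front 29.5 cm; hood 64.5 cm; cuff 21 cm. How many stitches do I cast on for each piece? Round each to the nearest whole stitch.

right front 94; left front 87; hood 189; cuff 62.

Rate = 22/7.5 = 2.933 sts per cm.
right front: 32 × 2.933 = 93.87 → 94.
left front: 29.5 × 2.933 = 86.53 → 87.
hood: 64.5 × 2.933 = 189.20 → 189.
cuff: 21 × 2.933 = 61.60 → 62.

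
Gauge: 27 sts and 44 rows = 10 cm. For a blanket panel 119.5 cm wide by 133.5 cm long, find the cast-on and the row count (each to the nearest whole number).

Stitch gauge = 27/10 = 2.7 sts/cm; 119.5 × 2.7 = 322.65 → 323 sts.
Row gauge = 44/10 = 4.4 rows/cm; 133.5 × 4.4 = 587.40 → 587 rows.

Cast on 323 stitches and work 587 rows.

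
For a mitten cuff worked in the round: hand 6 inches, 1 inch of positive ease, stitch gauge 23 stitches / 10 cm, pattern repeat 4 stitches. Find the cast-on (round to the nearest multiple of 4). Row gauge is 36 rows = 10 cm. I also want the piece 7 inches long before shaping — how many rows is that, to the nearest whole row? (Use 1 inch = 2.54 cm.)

Cast on 40 stitches; work 64 rows.

Finished = 6 + 1 = 7 inches.
7 inches × 2.54 = 17.78 cm.
23/10 = 2.3 sts per cm; 17.78 × 2.3 = 40.89 sts.
Nearest multiple of 4 → 40.
7 inches = 17.78 cm; × 3.6 = 64.01 → 64 rows.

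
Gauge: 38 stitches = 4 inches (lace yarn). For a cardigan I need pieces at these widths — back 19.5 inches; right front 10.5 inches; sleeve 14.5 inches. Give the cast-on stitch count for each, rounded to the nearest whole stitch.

Rate = 38/4 = 9.5 sts per in.
back: 19.5 × 9.5 = 185.25 → 185.
right front: 10.5 × 9.5 = 99.75 → 100.
sleeve: 14.5 × 9.5 = 137.75 → 138.

back 185; right front 100; sleeve 138.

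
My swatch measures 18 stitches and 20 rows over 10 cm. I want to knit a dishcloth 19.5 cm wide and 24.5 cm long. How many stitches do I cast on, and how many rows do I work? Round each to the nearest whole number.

Stitch gauge = 18/10 = 1.8 sts/cm; 19.5 × 1.8 = 35.10 → 35 sts.
Row gauge = 20/10 = 2 rows/cm; 24.5 × 2 = 49.00 → 49 rows.

Cast on 35 stitches and work 49 rows.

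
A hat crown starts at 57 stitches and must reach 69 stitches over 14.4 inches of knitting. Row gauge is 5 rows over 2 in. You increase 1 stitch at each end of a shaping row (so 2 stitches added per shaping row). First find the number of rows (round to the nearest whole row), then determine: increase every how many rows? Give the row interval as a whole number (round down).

Rows = 14.4 × 2.5 = 36.0 → 36 rows.
Stitches to add: 12 → 6 shaping rows (at 2 st each).
36 / 6 = 6.00 → every 6 rows.

Increase every 6th row.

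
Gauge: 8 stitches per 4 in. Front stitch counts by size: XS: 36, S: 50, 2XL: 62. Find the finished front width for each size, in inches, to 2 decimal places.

8/4 = 2 sts per in.
XS: 36 / 2 = 18.000 → 18.00 in.
S: 50 / 2 = 25.000 → 25.00 in.
2XL: 62 / 2 = 31.000 → 31.00 in.

XS 18.00 inches; S 25.00 inches; 2XL 31.00 inches.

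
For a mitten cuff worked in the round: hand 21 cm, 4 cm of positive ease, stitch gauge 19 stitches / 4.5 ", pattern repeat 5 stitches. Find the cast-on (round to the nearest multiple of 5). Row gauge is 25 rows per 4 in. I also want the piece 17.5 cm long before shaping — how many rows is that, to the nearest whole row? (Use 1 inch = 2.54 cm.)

Cast on 40 stitches; work 43 rows.

Finished = 21 + 4 = 25 cm.
25 cm × 1/2.54 = 9.84 inches.
19/4.5 = 4.222 sts per in; 9.84 × 4.222 = 41.56 sts.
Nearest multiple of 5 → 40.
17.5 cm = 6.89 inches; × 6.25 = 43.06 → 43 rows.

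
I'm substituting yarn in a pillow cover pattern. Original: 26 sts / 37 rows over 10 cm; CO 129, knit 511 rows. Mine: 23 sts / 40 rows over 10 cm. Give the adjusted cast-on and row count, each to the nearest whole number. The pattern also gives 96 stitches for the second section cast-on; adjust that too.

Stitches: 129 × 23/26 = 114.12 → 114.
Rows: 511 × 40/37 = 552.43 → 552.
second section cast-on: 96 × 23/26 = 84.92 → 85.

Cast on 114 stitches; work 552 rows; second section cast-on 85 stitches.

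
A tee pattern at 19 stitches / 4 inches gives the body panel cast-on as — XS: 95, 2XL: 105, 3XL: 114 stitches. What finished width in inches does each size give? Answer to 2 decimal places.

XS 20.00 inches; 2XL 22.11 inches; 3XL 24.00 inches.

19/4 = 4.75 sts per in.
XS: 95 / 4.75 = 20.000 → 20.00 in.
2XL: 105 / 4.75 = 22.105 → 22.11 in.
3XL: 114 / 4.75 = 24.000 → 24.00 in.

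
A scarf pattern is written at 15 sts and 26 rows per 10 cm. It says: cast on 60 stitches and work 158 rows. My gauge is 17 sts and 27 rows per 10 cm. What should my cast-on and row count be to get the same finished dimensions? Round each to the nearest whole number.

Stitches: 60 × 17/15 = 68.00 → 68.
Rows: 158 × 27/26 = 164.08 → 164.

Cast on 68 stitches; work 164 rows.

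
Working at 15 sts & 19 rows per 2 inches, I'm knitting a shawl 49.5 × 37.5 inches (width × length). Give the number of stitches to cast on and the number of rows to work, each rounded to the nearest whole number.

Cast on 371 stitches and work 356 rows.

Stitch gauge = 15/2 = 7.5 sts/in; 49.5 × 7.5 = 371.25 → 371 sts.
Row gauge = 19/2 = 9.5 rows/in; 37.5 × 9.5 = 356.25 → 356 rows.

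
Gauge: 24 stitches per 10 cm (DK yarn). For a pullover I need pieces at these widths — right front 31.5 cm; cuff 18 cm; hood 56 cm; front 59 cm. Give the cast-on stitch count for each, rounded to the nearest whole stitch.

right front 76; cuff 43; hood 134; front 142.

Rate = 24/10 = 2.4 sts per cm.
right front: 31.5 × 2.4 = 75.60 → 76.
cuff: 18 × 2.4 = 43.20 → 43.
hood: 56 × 2.4 = 134.40 → 134.
front: 59 × 2.4 = 141.60 → 142.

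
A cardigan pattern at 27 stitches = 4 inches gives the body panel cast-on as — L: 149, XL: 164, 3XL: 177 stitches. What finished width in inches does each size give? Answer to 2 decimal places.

27/4 = 6.75 sts per in.
L: 149 / 6.75 = 22.074 → 22.07 in.
XL: 164 / 6.75 = 24.296 → 24.30 in.
3XL: 177 / 6.75 = 26.222 → 26.22 in.

L 22.07 inches; XL 24.30 inches; 3XL 26.22 inches.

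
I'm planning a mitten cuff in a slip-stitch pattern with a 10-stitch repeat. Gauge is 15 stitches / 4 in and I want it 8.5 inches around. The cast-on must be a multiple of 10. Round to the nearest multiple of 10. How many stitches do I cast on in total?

CO 30 sts.

15 / 4 = 3.75 sts per inch.
8.5 × 3.75 = 31.88 sts.
Nearest multiple of 10: 30.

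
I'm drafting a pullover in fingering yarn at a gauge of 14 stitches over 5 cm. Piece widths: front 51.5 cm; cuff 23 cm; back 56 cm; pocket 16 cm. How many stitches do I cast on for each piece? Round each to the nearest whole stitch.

front 144; cuff 64; back 157; pocket 45.

Rate = 14/5 = 2.8 sts per cm.
front: 51.5 × 2.8 = 144.20 → 144.
cuff: 23 × 2.8 = 64.40 → 64.
back: 56 × 2.8 = 156.80 → 157.
pocket: 16 × 2.8 = 44.80 → 45.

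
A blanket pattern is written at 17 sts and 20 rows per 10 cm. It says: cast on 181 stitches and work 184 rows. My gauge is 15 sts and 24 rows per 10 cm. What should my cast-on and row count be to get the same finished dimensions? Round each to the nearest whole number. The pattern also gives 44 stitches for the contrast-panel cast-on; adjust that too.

Cast on 160 stitches; work 221 rows; contrast-panel cast-on 39 stitches.

Stitches: 181 × 15/17 = 159.71 → 160.
Rows: 184 × 24/20 = 220.80 → 221.
contrast-panel cast-on: 44 × 15/17 = 38.82 → 39.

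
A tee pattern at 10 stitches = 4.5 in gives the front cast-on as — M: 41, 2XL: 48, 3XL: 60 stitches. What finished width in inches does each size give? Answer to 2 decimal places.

10/4.5 = 2.222 sts per in.
M: 41 / 2.222 = 18.450 → 18.45 in.
2XL: 48 / 2.222 = 21.600 → 21.60 in.
3XL: 60 / 2.222 = 27.000 → 27.00 in.

M 18.45 inches; 2XL 21.60 inches; 3XL 27.00 inches.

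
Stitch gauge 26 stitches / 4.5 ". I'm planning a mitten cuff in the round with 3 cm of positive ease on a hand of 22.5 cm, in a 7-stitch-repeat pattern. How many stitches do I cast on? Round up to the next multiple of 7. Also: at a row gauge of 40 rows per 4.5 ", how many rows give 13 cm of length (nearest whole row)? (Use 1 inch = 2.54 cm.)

Finished = 22.5 + 3 = 25.5 cm.
25.5 cm × 1/2.54 = 10.04 inches.
26/4.5 = 5.778 sts per in; 10.04 × 5.778 = 58.01 sts.
Next multiple of 7 → 63.
13 cm = 5.12 inches; × 8.889 = 45.49 → 45 rows.

Cast on 63 stitches; work 45 rows.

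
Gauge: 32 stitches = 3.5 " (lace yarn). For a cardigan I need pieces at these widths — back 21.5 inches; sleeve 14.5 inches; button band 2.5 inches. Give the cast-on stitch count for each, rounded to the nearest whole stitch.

Rate = 32/3.5 = 9.143 sts per in.
back: 21.5 × 9.143 = 196.57 → 197.
sleeve: 14.5 × 9.143 = 132.57 → 133.
button band: 2.5 × 9.143 = 22.86 → 23.

back 197; sleeve 133; button band 23.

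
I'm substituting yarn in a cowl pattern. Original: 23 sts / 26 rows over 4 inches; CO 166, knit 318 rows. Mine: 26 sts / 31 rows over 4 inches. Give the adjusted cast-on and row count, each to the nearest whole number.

Stitches: 166 × 26/23 = 187.65 → 188.
Rows: 318 × 31/26 = 379.15 → 379.

Cast on 188 stitches; work 379 rows.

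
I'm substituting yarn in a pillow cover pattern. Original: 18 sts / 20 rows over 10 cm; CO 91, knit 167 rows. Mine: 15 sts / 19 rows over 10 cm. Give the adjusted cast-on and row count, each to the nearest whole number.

Stitches: 91 × 15/18 = 75.83 → 76.
Rows: 167 × 19/20 = 158.65 → 159.

Cast on 76 stitches; work 159 rows.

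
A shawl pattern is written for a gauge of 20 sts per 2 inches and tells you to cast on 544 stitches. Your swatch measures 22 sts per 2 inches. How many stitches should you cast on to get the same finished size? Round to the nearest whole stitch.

Cast on 598 stitches.

Scale factor = 22 / 20 = 1.100.
544 × 22 / 20 = 598.40 sts.
→ 598 sts.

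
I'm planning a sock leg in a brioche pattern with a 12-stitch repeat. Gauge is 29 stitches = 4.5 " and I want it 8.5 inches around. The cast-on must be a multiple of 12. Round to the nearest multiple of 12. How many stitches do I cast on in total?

29 / 4.5 = 6.444 sts per inch.
8.5 × 6.444 = 54.78 sts.
Nearest multiple of 12: 60.

CO 60 sts.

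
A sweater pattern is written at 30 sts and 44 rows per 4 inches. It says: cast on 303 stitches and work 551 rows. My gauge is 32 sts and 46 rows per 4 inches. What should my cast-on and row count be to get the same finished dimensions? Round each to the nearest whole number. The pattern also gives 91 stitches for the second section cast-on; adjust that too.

Cast on 323 stitches; work 576 rows; second section cast-on 97 stitches.

Stitches: 303 × 32/30 = 323.20 → 323.
Rows: 551 × 46/44 = 576.05 → 576.
second section cast-on: 91 × 32/30 = 97.07 → 97.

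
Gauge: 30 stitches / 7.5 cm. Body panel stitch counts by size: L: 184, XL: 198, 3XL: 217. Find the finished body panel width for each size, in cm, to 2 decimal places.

L 46.00 cm; XL 49.50 cm; 3XL 54.25 cm.

30/7.5 = 4 sts per cm.
L: 184 / 4 = 46.000 → 46.00 cm.
XL: 198 / 4 = 49.500 → 49.50 cm.
3XL: 217 / 4 = 54.250 → 54.25 cm.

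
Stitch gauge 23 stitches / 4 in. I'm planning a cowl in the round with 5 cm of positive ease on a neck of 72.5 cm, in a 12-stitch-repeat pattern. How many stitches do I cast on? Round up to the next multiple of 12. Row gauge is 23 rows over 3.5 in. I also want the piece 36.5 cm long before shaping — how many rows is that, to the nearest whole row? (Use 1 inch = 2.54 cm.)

Cast on 180 stitches; work 94 rows.

Finished = 72.5 + 5 = 77.5 cm.
77.5 cm × 1/2.54 = 30.51 inches.
23/4 = 5.75 sts per in; 30.51 × 5.75 = 175.44 sts.
Next multiple of 12 → 180.
36.5 cm = 14.37 inches; × 6.571 = 94.43 → 94 rows.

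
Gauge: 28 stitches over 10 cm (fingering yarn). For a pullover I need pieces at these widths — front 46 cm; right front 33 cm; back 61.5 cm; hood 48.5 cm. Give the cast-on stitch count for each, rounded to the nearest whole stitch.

Rate = 28/10 = 2.8 sts per cm.
front: 46 × 2.8 = 128.80 → 129.
right front: 33 × 2.8 = 92.40 → 92.
back: 61.5 × 2.8 = 172.20 → 172.
hood: 48.5 × 2.8 = 135.80 → 136.

front 129; right front 92; back 172; hood 136.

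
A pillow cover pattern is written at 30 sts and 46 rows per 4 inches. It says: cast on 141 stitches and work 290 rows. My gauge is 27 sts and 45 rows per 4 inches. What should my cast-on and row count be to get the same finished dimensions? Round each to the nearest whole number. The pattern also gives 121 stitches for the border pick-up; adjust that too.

Cast on 127 stitches; work 284 rows; border pick-up 109 stitches.

Stitches: 141 × 27/30 = 126.90 → 127.
Rows: 290 × 45/46 = 283.70 → 284.
border pick-up: 121 × 27/30 = 108.90 → 109.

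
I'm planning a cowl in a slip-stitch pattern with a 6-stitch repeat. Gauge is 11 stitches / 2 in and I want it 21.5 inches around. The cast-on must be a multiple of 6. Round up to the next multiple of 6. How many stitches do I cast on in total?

11 / 2 = 5.5 sts per inch.
21.5 × 5.5 = 118.25 sts.
Next multiple of 6: 120.

120 stitches.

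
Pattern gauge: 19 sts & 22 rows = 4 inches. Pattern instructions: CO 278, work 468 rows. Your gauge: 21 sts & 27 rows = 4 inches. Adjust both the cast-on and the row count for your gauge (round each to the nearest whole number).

Cast on 307 stitches; work 574 rows.

Stitches: 278 × 21/19 = 307.26 → 307.
Rows: 468 × 27/22 = 574.36 → 574.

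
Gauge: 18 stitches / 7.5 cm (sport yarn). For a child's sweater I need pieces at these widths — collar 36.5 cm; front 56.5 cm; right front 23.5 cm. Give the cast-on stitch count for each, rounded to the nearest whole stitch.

Rate = 18/7.5 = 2.4 sts per cm.
collar: 36.5 × 2.4 = 87.60 → 88.
front: 56.5 × 2.4 = 135.60 → 136.
right front: 23.5 × 2.4 = 56.40 → 56.

collar 88; front 136; right front 56.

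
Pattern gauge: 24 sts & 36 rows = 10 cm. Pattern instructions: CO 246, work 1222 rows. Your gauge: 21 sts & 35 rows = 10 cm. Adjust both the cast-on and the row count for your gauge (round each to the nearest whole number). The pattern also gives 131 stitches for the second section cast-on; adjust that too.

Stitches: 246 × 21/24 = 215.25 → 215.
Rows: 1222 × 35/36 = 1188.06 → 1188.
second section cast-on: 131 × 21/24 = 114.62 → 115.

Cast on 215 stitches; work 1188 rows; second section cast-on 115 stitches.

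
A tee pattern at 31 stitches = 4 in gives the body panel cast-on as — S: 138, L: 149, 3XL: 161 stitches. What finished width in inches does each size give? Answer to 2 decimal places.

S 17.81 inches; L 19.23 inches; 3XL 20.77 inches.

31/4 = 7.75 sts per in.
S: 138 / 7.75 = 17.806 → 17.81 in.
L: 149 / 7.75 = 19.226 → 19.23 in.
3XL: 161 / 7.75 = 20.774 → 20.77 in.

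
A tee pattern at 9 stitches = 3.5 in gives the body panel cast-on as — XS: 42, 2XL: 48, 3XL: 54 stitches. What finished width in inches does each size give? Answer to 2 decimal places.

XS 16.33 inches; 2XL 18.67 inches; 3XL 21.00 inches.

9/3.5 = 2.571 sts per in.
XS: 42 / 2.571 = 16.333 → 16.33 in.
2XL: 48 / 2.571 = 18.667 → 18.67 in.
3XL: 54 / 2.571 = 21.000 → 21.00 in.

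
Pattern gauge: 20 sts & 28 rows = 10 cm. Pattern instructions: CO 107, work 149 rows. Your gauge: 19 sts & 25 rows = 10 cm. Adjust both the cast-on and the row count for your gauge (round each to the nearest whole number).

Cast on 102 stitches; work 133 rows.

Stitches: 107 × 19/20 = 101.65 → 102.
Rows: 149 × 25/28 = 133.04 → 133.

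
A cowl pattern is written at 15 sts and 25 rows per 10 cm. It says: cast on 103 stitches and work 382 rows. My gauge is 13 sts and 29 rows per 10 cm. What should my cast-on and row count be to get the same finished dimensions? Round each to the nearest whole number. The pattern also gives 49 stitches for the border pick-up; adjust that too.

Stitches: 103 × 13/15 = 89.27 → 89.
Rows: 382 × 29/25 = 443.12 → 443.
border pick-up: 49 × 13/15 = 42.47 → 42.

Cast on 89 stitches; work 443 rows; border pick-up 42 stitches.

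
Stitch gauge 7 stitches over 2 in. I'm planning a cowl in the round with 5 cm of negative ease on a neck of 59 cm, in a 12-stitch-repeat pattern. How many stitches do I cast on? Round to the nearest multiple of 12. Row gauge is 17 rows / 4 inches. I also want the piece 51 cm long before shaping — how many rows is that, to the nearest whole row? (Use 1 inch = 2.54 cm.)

Cast on 72 stitches; work 85 rows.

Finished = 59 − 5 = 54 cm.
54 cm × 1/2.54 = 21.26 inches.
7/2 = 3.5 sts per in; 21.26 × 3.5 = 74.41 sts.
Nearest multiple of 12 → 72.
51 cm = 20.08 inches; × 4.25 = 85.33 → 85 rows.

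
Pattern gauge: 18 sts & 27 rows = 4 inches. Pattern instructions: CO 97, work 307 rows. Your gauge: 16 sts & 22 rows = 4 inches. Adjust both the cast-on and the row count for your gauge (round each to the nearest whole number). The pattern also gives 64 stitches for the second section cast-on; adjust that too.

Stitches: 97 × 16/18 = 86.22 → 86.
Rows: 307 × 22/27 = 250.15 → 250.
second section cast-on: 64 × 16/18 = 56.89 → 57.

Cast on 86 stitches; work 250 rows; second section cast-on 57 stitches.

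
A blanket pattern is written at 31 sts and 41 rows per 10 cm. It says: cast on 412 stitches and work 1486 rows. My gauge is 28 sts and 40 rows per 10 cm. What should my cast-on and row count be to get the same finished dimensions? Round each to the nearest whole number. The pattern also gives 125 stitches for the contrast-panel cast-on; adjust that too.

Stitches: 412 × 28/31 = 372.13 → 372.
Rows: 1486 × 40/41 = 1449.76 → 1450.
contrast-panel cast-on: 125 × 28/31 = 112.90 → 113.

Cast on 372 stitches; work 1450 rows; contrast-panel cast-on 113 stitches.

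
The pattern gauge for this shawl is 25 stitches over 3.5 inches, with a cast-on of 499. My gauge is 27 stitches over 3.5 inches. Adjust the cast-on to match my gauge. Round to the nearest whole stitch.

539 stitches.

Scale factor = 27 / 25 = 1.080.
499 × 27 / 25 = 538.92 sts.
→ 539 sts.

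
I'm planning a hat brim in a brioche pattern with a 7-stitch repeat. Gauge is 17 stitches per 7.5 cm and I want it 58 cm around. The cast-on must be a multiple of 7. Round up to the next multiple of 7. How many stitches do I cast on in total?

17 / 7.5 = 2.267 sts per cm.
58 × 2.267 = 131.47 sts.
Next multiple of 7: 133.

133 stitches.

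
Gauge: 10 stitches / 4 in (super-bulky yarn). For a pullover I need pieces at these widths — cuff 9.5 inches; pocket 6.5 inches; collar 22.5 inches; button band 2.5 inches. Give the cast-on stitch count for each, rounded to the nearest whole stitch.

cuff 24; pocket 16; collar 56; button band 6.

Rate = 10/4 = 2.5 sts per in.
cuff: 9.5 × 2.5 = 23.75 → 24.
pocket: 6.5 × 2.5 = 16.25 → 16.
collar: 22.5 × 2.5 = 56.25 → 56.
button band: 2.5 × 2.5 = 6.25 → 6.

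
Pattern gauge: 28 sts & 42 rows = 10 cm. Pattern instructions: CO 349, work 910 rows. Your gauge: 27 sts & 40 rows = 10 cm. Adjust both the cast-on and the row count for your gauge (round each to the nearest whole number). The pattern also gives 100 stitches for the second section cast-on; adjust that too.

Stitches: 349 × 27/28 = 336.54 → 337.
Rows: 910 × 40/42 = 866.67 → 867.
second section cast-on: 100 × 27/28 = 96.43 → 96.

Cast on 337 stitches; work 867 rows; second section cast-on 96 stitches.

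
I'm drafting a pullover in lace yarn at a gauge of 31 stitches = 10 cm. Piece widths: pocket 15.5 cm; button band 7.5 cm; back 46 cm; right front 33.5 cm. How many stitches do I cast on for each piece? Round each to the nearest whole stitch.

pocket 48; button band 23; back 143; right front 104.

Rate = 31/10 = 3.1 sts per cm.
pocket: 15.5 × 3.1 = 48.05 → 48.
button band: 7.5 × 3.1 = 23.25 → 23.
back: 46 × 3.1 = 142.60 → 143.
right front: 33.5 × 3.1 = 103.85 → 104.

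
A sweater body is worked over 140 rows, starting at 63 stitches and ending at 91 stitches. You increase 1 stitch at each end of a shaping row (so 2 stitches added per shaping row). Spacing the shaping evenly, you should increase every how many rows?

Increase every 10th row.

Stitches to add: |91 − 63| = 28.
Shaping rows needed: 28 / 2 = 14.
140 rows / 14 = every 10 rows.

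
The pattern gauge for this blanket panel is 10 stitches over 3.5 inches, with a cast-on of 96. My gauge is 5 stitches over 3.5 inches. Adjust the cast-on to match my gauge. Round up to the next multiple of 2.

CO 48 sts.

Scale factor = 5 / 10 = 0.500.
96 × 5 / 10 = 48.00 sts.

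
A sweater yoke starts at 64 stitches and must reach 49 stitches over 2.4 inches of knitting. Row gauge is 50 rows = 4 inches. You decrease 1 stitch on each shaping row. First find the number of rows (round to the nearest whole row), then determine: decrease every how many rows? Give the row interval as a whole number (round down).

Rows = 2.4 × 12.5 = 30.0 → 30 rows.
Stitches to remove: 15 → 15 shaping rows (at 1 st each).
30 / 15 = 2.00 → every 2 rows.

Decrease every 2nd row.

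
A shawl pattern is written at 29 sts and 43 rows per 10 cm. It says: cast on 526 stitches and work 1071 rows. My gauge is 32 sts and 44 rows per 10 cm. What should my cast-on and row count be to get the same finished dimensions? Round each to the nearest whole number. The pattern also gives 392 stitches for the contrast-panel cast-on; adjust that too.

Cast on 580 stitches; work 1096 rows; contrast-panel cast-on 433 stitches.

Stitches: 526 × 32/29 = 580.41 → 580.
Rows: 1071 × 44/43 = 1095.91 → 1096.
contrast-panel cast-on: 392 × 32/29 = 432.55 → 433.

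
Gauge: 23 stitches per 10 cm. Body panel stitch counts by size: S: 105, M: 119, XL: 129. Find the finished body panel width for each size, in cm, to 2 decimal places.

S 45.65 cm; M 51.74 cm; XL 56.09 cm.

23/10 = 2.3 sts per cm.
S: 105 / 2.3 = 45.652 → 45.65 cm.
M: 119 / 2.3 = 51.739 → 51.74 cm.
XL: 129 / 2.3 = 56.087 → 56.09 cm.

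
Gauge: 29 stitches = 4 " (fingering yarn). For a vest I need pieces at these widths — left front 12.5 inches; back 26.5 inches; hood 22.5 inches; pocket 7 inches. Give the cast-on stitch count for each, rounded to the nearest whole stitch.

Rate = 29/4 = 7.25 sts per in.
left front: 12.5 × 7.25 = 90.62 → 91.
back: 26.5 × 7.25 = 192.12 → 192.
hood: 22.5 × 7.25 = 163.12 → 163.
pocket: 7 × 7.25 = 50.75 → 51.

left front 91; back 192; hood 163; pocket 51.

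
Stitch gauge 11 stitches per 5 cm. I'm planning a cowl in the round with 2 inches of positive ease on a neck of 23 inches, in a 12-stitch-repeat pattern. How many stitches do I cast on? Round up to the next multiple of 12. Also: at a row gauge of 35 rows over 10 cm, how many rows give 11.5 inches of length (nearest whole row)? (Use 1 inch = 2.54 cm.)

Cast on 144 stitches; work 102 rows.

Finished = 23 + 2 = 25 inches.
25 inches × 2.54 = 63.50 cm.
11/5 = 2.2 sts per cm; 63.50 × 2.2 = 139.70 sts.
Next multiple of 12 → 144.
11.5 inches = 29.21 cm; × 3.5 = 102.23 → 102 rows.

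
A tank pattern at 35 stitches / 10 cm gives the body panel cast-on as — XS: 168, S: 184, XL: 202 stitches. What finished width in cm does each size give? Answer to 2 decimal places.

XS 48.00 cm; S 52.57 cm; XL 57.71 cm.

35/10 = 3.5 sts per cm.
XS: 168 / 3.5 = 48.000 → 48.00 cm.
S: 184 / 3.5 = 52.571 → 52.57 cm.
XL: 202 / 3.5 = 57.714 → 57.71 cm.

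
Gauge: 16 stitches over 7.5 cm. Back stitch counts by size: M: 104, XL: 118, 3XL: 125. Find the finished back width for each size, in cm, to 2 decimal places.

16/7.5 = 2.133 sts per cm.
M: 104 / 2.133 = 48.750 → 48.75 cm.
XL: 118 / 2.133 = 55.312 → 55.31 cm.
3XL: 125 / 2.133 = 58.594 → 58.59 cm.

M 48.75 cm; XL 55.31 cm; 3XL 58.59 cm.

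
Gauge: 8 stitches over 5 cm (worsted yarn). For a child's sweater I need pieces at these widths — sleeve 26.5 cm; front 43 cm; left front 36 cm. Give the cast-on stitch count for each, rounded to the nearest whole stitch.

Rate = 8/5 = 1.6 sts per cm.
sleeve: 26.5 × 1.6 = 42.40 → 42.
front: 43 × 1.6 = 68.80 → 69.
left front: 36 × 1.6 = 57.60 → 58.

sleeve 42; front 69; left front 58.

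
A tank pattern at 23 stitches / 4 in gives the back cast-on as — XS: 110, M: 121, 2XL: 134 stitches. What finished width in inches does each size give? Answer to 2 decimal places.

23/4 = 5.75 sts per in.
XS: 110 / 5.75 = 19.130 → 19.13 in.
M: 121 / 5.75 = 21.043 → 21.04 in.
2XL: 134 / 5.75 = 23.304 → 23.30 in.

XS 19.13 inches; M 21.04 inches; 2XL 23.30 inches.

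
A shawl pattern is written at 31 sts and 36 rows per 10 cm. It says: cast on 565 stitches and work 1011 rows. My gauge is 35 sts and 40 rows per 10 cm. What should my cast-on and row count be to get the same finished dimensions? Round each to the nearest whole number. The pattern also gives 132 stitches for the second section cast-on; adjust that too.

Stitches: 565 × 35/31 = 637.90 → 638.
Rows: 1011 × 40/36 = 1123.33 → 1123.
second section cast-on: 132 × 35/31 = 149.03 → 149.

Cast on 638 stitches; work 1123 rows; second section cast-on 149 stitches.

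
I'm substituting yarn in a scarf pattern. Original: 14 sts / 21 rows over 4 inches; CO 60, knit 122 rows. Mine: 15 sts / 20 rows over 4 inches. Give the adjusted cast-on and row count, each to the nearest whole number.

Cast on 64 stitches; work 116 rows.

Stitches: 60 × 15/14 = 64.29 → 64.
Rows: 122 × 20/21 = 116.19 → 116.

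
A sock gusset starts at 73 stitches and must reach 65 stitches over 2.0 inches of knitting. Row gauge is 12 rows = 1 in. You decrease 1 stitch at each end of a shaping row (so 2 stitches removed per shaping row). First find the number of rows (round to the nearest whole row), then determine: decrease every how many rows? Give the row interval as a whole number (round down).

Decrease every 6th row.

Rows = 2.0 × 12 = 24.0 → 24 rows.
Stitches to remove: 8 → 4 shaping rows (at 2 st each).
24 / 4 = 6.00 → every 6 rows.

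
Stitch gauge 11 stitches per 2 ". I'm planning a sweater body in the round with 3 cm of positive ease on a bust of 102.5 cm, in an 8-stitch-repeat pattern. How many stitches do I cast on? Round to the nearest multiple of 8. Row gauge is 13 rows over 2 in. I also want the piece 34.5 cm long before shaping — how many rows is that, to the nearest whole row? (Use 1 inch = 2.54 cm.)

Finished = 102.5 + 3 = 105.5 cm.
105.5 cm × 1/2.54 = 41.54 inches.
11/2 = 5.5 sts per in; 41.54 × 5.5 = 228.44 sts.
Nearest multiple of 8 → 232.
34.5 cm = 13.58 inches; × 6.5 = 88.29 → 88 rows.

Cast on 232 stitches; work 88 rows.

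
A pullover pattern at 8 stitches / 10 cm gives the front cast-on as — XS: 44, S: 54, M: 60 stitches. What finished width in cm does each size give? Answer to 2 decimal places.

8/10 = 0.8 sts per cm.
XS: 44 / 0.8 = 55.000 → 55.00 cm.
S: 54 / 0.8 = 67.500 → 67.50 cm.
M: 60 / 0.8 = 75.000 → 75.00 cm.

XS 55.00 cm; S 67.50 cm; M 75.00 cm.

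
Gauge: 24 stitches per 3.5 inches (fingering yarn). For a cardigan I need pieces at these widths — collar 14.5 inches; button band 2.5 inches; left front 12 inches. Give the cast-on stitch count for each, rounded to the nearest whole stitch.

Rate = 24/3.5 = 6.857 sts per in.
collar: 14.5 × 6.857 = 99.43 → 99.
button band: 2.5 × 6.857 = 17.14 → 17.
left front: 12 × 6.857 = 82.29 → 82.

collar 99; button band 17; left front 82.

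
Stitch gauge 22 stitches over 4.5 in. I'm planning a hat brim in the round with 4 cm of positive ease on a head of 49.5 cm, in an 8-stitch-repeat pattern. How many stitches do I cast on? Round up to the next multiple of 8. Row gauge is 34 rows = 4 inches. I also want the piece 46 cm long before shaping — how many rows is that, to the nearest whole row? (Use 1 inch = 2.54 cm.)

Cast on 104 stitches; work 154 rows.

Finished = 49.5 + 4 = 53.5 cm.
53.5 cm × 1/2.54 = 21.06 inches.
22/4.5 = 4.889 sts per in; 21.06 × 4.889 = 102.97 sts.
Next multiple of 8 → 104.
46 cm = 18.11 inches; × 8.5 = 153.94 → 154 rows.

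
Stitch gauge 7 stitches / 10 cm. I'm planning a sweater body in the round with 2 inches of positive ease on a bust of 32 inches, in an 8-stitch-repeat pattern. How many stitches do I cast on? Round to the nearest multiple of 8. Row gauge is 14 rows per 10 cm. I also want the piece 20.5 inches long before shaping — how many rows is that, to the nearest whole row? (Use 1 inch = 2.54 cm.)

Cast on 64 stitches; work 73 rows.

Finished = 32 + 2 = 34 inches.
34 inches × 2.54 = 86.36 cm.
7/10 = 0.7 sts per cm; 86.36 × 0.7 = 60.45 sts.
Nearest multiple of 8 → 64.
20.5 inches = 52.07 cm; × 1.4 = 72.90 → 73 rows.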